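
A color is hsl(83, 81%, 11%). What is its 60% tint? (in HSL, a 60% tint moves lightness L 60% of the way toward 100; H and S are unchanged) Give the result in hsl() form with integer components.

L moves 60% from 11 toward 100: 11 + 53.4 = 64.4 → 64.
H and S are unchanged.

hsl(83, 81%, 64%)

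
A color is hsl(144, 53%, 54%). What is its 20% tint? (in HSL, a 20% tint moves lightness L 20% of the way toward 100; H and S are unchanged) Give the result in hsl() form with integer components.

hsl(144, 53%, 63%)

L moves 20% from 54 toward 100: 54 + 9.2 = 63.2 → 63.
H and S are unchanged.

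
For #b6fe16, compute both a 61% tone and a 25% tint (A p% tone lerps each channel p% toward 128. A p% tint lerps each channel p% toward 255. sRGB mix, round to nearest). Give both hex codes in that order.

#95b157, #c8fe50

#b6fe16 is rgb(182, 254, 22).
61% tone:
  R: 182 + 0.61×(128−182) = 182 − 32.94 = 149.06 → 149
  G: 254 − 76.86 = 177.14 → 177
  B: 22 + 0.61×(128−22) = 22 + 64.66 = 86.66 → 87
  → #95b157
25% tint:
  R: 182 + 0.25×(255−182) = 182 + 18.25 = 200.25 → 200
  G: 254 + 0.25 = 254.25 → 254
  B: 22 + 0.25×(255−22) = 22 + 58.25 = 80.25 → 80
  → #c8fe50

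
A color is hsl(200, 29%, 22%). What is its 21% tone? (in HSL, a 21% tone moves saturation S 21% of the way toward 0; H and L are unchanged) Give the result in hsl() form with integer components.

hsl(200, 23%, 22%)

S moves 21% from 29 toward 0: 29 − 6.09 = 22.91 → 23.
H and L are unchanged.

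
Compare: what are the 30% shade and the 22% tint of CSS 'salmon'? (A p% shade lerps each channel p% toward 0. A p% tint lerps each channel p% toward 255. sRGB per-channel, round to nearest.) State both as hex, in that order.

CSS salmon is rgb(250, 128, 114).
30% shade:
  R: 250 + 0.3×(0−250) = 250 − 75 = 175 → 175
  G: 128 − 38.4 = 89.6 → 90
  B: 114 + 0.3×(0−114) = 114 − 34.2 = 79.8 → 80
  → #af5a50
22% tint:
  R: 250 + 0.22×(255−250) = 250 + 1.1 = 251.1 → 251
  G: 128 + 0.22×(255−128) = 128 + 27.94 = 155.94 → 156
  B: 114 + 31.02 = 145.02 → 145
  → #fb9c91

#af5a50, #fb9c91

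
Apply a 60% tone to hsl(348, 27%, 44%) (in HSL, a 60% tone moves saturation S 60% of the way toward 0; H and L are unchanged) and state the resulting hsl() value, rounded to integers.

hsl(348, 11%, 44%)

S moves 60% from 27 toward 0: 27 − 16.2 = 10.8 → 11.
H and L are unchanged.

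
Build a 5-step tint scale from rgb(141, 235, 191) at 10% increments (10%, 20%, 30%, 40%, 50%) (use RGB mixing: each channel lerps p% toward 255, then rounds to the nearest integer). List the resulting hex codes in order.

#98edc5, #a4efcc, #aff1d2, #bbf3d9, #c6f5df

10%: (141 + 11.4 = 152.4→152, 235 + 2 = 237→237, 191 + 6.4 = 197.4→197) → #98edc5
20%: (141 + 22.8 = 163.8→164, 235 + 4 = 239→239, 191 + 12.8 = 203.8→204) → #a4efcc
30%: (141 + 34.2 = 175.2→175, 235 + 6 = 241→241, 191 + 19.2 = 210.2→210) → #aff1d2
40%: (141 + 45.6 = 186.6→187, 235 + 8 = 243→243, 191 + 25.6 = 216.6→217) → #bbf3d9
50%: (141 + 57 = 198→198, 235 + 10 = 245→245, 191 + 32 = 223→223) → #c6f5df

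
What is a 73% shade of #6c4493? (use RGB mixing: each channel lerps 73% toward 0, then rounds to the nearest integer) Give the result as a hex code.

#1d1228

#6c4493 is rgb(108, 68, 147).
Per channel, c → c + 0.73(0 − c):
  R: 108 + 0.73×(0−108) = 108 − 78.84 = 29.16 → 29
  G: 68 + 0.73×(0−68) = 68 − 49.64 = 18.36 → 18
  B: 147 − 107.31 = 39.69 → 40
rgb(29, 18, 40) = #1d1228.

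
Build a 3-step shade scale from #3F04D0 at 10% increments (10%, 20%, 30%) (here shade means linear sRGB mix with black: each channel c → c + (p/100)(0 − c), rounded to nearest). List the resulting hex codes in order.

#3904BB, #3203A6, #2C0392

#3F04D0 is rgb(63, 4, 208).
10%: (63 − 6.3 = 56.7→57, 4→4, 208 − 20.8 = 187.2→187) → #3904BB
20%: (63 − 12.6 = 50.4→50, 4 − 0.8 = 3.2→3, 208 − 41.6 = 166.4→166) → #3203A6
30%: (63 − 18.9 = 44.1→44, 4 − 1.2 = 2.8→3, 208 − 62.4 = 145.6→146) → #2C0392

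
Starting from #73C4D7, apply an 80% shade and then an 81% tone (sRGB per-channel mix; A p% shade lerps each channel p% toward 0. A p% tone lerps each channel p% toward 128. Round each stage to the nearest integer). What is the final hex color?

#73C4D7 is rgb(115, 196, 215).
Lerp each channel 80% toward 0:
  R: 115 + 0.8×(0−115) = 115 − 92 = 23 → 23
  G: 196 − 156.8 = 39.2 → 39
  B: 215 + 0.8×(0−215) = 215 − 172 = 43 → 43
After the shade: rgb(23, 39, 43) = #17272B.
An 81% tone moves each channel 81% toward 128:
  R: 23 + 85.05 = 108.05 → 108
  G: 39 + 0.81×(128−39) = 39 + 72.09 = 111.09 → 111
  B: 43 + 0.81×(128−43) = 43 + 68.85 = 111.85 → 112
rgb(108, 111, 112) = #6C6F70.

#6C6F70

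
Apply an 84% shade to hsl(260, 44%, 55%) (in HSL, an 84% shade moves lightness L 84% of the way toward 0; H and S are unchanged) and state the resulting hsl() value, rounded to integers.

hsl(260, 44%, 9%)

L moves 84% from 55 toward 0: 55 − 46.2 = 8.8 → 9.
H and S are unchanged.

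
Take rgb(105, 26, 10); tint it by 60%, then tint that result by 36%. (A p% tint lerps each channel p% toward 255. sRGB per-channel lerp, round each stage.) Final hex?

A 60% tint moves each channel 60% toward 255:
  R: 105 + 0.6×(255−105) = 105 + 90 = 195 → 195
  G: 26 + 0.6×(255−26) = 26 + 137.4 = 163.4 → 163
  B: 10 + 147 = 157 → 157
After the tint: rgb(195, 163, 157) = #C3A39D.
Per channel, c → c + 0.36(255 − c):
  R: 195 + 21.6 = 216.6 → 217
  G: 163 + 0.36×(255−163) = 163 + 33.12 = 196.12 → 196
  B: 157 + 0.36×(255−157) = 157 + 35.28 = 192.28 → 192
rgb(217, 196, 192) = #D9C4C0.

#D9C4C0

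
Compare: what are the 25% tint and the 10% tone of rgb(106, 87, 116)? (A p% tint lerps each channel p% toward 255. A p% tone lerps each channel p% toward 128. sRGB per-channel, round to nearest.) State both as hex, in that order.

#8F8197, #6C5B75

25% tint:
  R: 106 + 37.25 = 143.25 → 143
  G: 87 + 42 = 129 → 129
  B: 116 + 34.75 = 150.75 → 151
  → #8F8197
10% tone:
  R: 106 + 0.1×(128−106) = 106 + 2.2 = 108.2 → 108
  G: 87 + 0.1×(128−87) = 87 + 4.1 = 91.1 → 91
  B: 116 + 0.1×(128−116) = 116 + 1.2 = 117.2 → 117
  → #6C5B75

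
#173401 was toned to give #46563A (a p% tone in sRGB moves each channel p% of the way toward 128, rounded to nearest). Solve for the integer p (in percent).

45%

#173401 is rgb(23, 52, 1); #46563A is rgb(70, 86, 58).
On the B channel (widest range): 58 ≈ 1 + (p/100)(128 − 1), so p ≈ 100×(58 − 1)/(128 − 1) = 5700/127 = 44.88.
p = 45 reproduces all three channels after rounding.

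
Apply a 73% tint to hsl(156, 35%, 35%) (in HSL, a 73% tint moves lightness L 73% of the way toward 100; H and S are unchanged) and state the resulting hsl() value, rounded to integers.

L moves 73% from 35 toward 100: 35 + 47.45 = 82.45 → 82.
H and S are unchanged.

hsl(156, 35%, 82%)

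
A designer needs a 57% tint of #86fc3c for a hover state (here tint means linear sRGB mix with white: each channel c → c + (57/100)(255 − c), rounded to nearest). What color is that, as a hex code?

#cbfeab

#86fc3c is rgb(134, 252, 60).
Lerp each channel 57% toward 255:
  R: 134 + 68.97 = 202.97 → 203
  G: 252 + 0.57×(255−252) = 252 + 1.71 = 253.71 → 254
  B: 60 + 0.57×(255−60) = 60 + 111.15 = 171.15 → 171
rgb(203, 254, 171) = #cbfeab.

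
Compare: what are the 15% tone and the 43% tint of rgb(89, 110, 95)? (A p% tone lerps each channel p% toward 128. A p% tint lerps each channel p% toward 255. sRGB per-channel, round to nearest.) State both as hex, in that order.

#5F7164, #A0ACA4

15% tone:
  R: 89 + 0.15×(128−89) = 89 + 5.85 = 94.85 → 95
  G: 110 + 0.15×(128−110) = 110 + 2.7 = 112.7 → 113
  B: 95 + 0.15×(128−95) = 95 + 4.95 = 99.95 → 100
  → #5F7164
43% tint:
  R: 89 + 0.43×(255−89) = 89 + 71.38 = 160.38 → 160
  G: 110 + 62.35 = 172.35 → 172
  B: 95 + 0.43×(255−95) = 95 + 68.8 = 163.8 → 164
  → #A0ACA4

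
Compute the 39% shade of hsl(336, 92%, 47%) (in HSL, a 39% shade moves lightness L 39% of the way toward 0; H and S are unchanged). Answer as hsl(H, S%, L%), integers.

L moves 39% from 47 toward 0: 47 − 18.33 = 28.67 → 29.
H and S are unchanged.

hsl(336, 92%, 29%)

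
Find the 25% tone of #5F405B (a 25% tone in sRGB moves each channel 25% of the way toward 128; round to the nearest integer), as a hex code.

#675064

#5F405B is rgb(95, 64, 91).
Lerp each channel 25% toward 128:
  R: 95 + 8.25 = 103.25 → 103
  G: 64 + 0.25×(128−64) = 64 + 16 = 80 → 80
  B: 91 + 0.25×(128−91) = 91 + 9.25 = 100.25 → 100
rgb(103, 80, 100) = #675064.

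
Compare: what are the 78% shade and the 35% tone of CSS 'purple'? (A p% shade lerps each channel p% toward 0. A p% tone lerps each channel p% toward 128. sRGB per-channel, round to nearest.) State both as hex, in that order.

CSS purple is rgb(128, 0, 128).
78% shade:
  R: 128 − 99.84 = 28.16 → 28
  G: 0 + 0 = 0 → 0
  B: 128 + 0.78×(0−128) = 128 − 99.84 = 28.16 → 28
  → #1c001c
35% tone:
  R: 128 + 0.35×(128−128) = 128 + 0 = 128 → 128
  G: 0 + 0.35×(128−0) = 0 + 44.8 = 44.8 → 45
  B: 128 + 0 = 128 → 128
  → #802d80

#1c001c, #802d80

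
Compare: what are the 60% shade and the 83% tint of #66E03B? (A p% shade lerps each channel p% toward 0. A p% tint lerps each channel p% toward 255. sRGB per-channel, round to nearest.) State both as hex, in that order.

#66E03B is rgb(102, 224, 59).
60% shade:
  R: 102 + 0.6×(0−102) = 102 − 61.2 = 40.8 → 41
  G: 224 − 134.4 = 89.6 → 90
  B: 59 − 35.4 = 23.6 → 24
  → #295A18
83% tint:
  R: 102 + 126.99 = 228.99 → 229
  G: 224 + 0.83×(255−224) = 224 + 25.73 = 249.73 → 250
  B: 59 + 0.83×(255−59) = 59 + 162.68 = 221.68 → 222
  → #E5FADE

#295A18, #E5FADE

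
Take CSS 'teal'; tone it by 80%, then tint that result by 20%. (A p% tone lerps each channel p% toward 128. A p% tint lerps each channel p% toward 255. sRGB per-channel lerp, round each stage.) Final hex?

#859999

CSS teal is rgb(0, 128, 128).
An 80% tone moves each channel 80% toward 128:
  R: 0 + 0.8×(128−0) = 0 + 102.4 = 102.4 → 102
  G: 128 + 0 = 128 → 128
  B: 128 + 0.8×(128−128) = 128 + 0 = 128 → 128
After the tone: rgb(102, 128, 128) = #668080.
A 20% tint moves each channel 20% toward 255:
  R: 102 + 30.6 = 132.6 → 133
  G: 128 + 25.4 = 153.4 → 153
  B: 128 + 0.2×(255−128) = 128 + 25.4 = 153.4 → 153
rgb(133, 153, 153) = #859999.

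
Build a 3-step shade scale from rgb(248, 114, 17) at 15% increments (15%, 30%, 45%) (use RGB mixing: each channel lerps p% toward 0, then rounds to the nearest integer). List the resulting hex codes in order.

15%: (248 − 37.2 = 210.8→211, 114 − 17.1 = 96.9→97, 17 − 2.55 = 14.45→14) → #d3610e
30%: (248 − 74.4 = 173.6→174, 114 − 34.2 = 79.8→80, 17 − 5.1 = 11.9→12) → #ae500c
45%: (248 − 111.6 = 136.4→136, 114 − 51.3 = 62.7→63, 17 − 7.65 = 9.35→9) → #883f09

#d3610e, #ae500c, #883f09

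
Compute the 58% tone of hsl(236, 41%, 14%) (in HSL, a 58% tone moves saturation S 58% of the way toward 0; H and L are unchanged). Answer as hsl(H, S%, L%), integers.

S moves 58% from 41 toward 0: 41 − 23.78 = 17.22 → 17.
H and L are unchanged.

hsl(236, 17%, 14%)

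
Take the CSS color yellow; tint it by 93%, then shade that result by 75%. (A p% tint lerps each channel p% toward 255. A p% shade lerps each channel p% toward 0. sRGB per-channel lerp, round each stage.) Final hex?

CSS yellow is rgb(255, 255, 0).
Per channel, c → c + 0.93(255 − c):
  R: 255 + 0.93×(255−255) = 255 + 0 = 255 → 255
  G: 255 + 0 = 255 → 255
  B: 0 + 237.15 = 237.15 → 237
After the tint: rgb(255, 255, 237) = #FFFFED.
Per channel, c → c + 0.75(0 − c):
  R: 255 + 0.75×(0−255) = 255 − 191.25 = 63.75 → 64
  G: 255 − 191.25 = 63.75 → 64
  B: 237 − 177.75 = 59.25 → 59
rgb(64, 64, 59) = #40403B.

#40403B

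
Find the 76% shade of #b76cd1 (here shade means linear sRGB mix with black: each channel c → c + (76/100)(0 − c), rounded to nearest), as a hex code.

#b76cd1 is rgb(183, 108, 209).
Lerp each channel 76% toward 0:
  R: 183 − 139.08 = 43.92 → 44
  G: 108 + 0.76×(0−108) = 108 − 82.08 = 25.92 → 26
  B: 209 + 0.76×(0−209) = 209 − 158.84 = 50.16 → 50
rgb(44, 26, 50) = #2c1a32.

#2c1a32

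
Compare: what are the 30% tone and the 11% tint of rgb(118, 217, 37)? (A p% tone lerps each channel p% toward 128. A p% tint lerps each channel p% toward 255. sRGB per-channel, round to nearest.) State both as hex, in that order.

#79be40, #85dd3d

30% tone:
  R: 118 + 0.3×(128−118) = 118 + 3 = 121 → 121
  G: 217 + 0.3×(128−217) = 217 − 26.7 = 190.3 → 190
  B: 37 + 27.3 = 64.3 → 64
  → #79be40
11% tint:
  R: 118 + 0.11×(255−118) = 118 + 15.07 = 133.07 → 133
  G: 217 + 0.11×(255−217) = 217 + 4.18 = 221.18 → 221
  B: 37 + 0.11×(255−37) = 37 + 23.98 = 60.98 → 61
  → #85dd3d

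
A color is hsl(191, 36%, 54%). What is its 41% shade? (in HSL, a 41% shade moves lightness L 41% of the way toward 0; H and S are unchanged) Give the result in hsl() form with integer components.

L moves 41% from 54 toward 0: 54 − 22.14 = 31.86 → 32.
H and S are unchanged.

hsl(191, 36%, 32%)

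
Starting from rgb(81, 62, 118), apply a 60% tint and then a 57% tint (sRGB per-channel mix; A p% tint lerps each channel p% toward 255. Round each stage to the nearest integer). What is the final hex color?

A 60% tint moves each channel 60% toward 255:
  R: 81 + 0.6×(255−81) = 81 + 104.4 = 185.4 → 185
  G: 62 + 0.6×(255−62) = 62 + 115.8 = 177.8 → 178
  B: 118 + 82.2 = 200.2 → 200
After the tint: rgb(185, 178, 200) = #B9B2C8.
Lerp each channel 57% toward 255:
  R: 185 + 0.57×(255−185) = 185 + 39.9 = 224.9 → 225
  G: 178 + 0.57×(255−178) = 178 + 43.89 = 221.89 → 222
  B: 200 + 0.57×(255−200) = 200 + 31.35 = 231.35 → 231
rgb(225, 222, 231) = #E1DEE7.

#E1DEE7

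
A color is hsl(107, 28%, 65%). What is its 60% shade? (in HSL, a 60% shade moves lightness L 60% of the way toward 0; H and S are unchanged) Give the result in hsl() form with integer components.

L moves 60% from 65 toward 0: 65 − 39 = 26 → 26.
H and S are unchanged.

hsl(107, 28%, 26%)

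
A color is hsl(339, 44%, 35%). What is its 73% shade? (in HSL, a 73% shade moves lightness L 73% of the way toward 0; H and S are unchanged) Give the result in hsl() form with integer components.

hsl(339, 44%, 9%)

L moves 73% from 35 toward 0: 35 − 25.55 = 9.45 → 9.
H and S are unchanged.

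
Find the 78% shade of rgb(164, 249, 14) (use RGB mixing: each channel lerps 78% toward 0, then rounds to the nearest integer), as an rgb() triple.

Lerp each channel 78% toward 0:
  R: 164 − 127.92 = 36.08 → 36
  G: 249 + 0.78×(0−249) = 249 − 194.22 = 54.78 → 55
  B: 14 + 0.78×(0−14) = 14 − 10.92 = 3.08 → 3

rgb(36, 55, 3)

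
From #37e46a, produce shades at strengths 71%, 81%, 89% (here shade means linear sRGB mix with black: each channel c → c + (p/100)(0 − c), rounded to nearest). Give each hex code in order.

#37e46a is rgb(55, 228, 106).
71%: (55 − 39.05 = 15.95→16, 228 − 161.88 = 66.12→66, 106 − 75.26 = 30.74→31) → #10421f
81%: (55 − 44.55 = 10.45→10, 228 − 184.68 = 43.32→43, 106 − 85.86 = 20.14→20) → #0a2b14
89%: (55 − 48.95 = 6.05→6, 228 − 202.92 = 25.08→25, 106 − 94.34 = 11.66→12) → #06190c

#10421f, #0a2b14, #06190c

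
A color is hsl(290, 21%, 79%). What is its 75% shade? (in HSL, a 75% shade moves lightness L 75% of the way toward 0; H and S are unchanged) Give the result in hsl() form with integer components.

hsl(290, 21%, 20%)

L moves 75% from 79 toward 0: 79 − 59.25 = 19.75 → 20.
H and S are unchanged.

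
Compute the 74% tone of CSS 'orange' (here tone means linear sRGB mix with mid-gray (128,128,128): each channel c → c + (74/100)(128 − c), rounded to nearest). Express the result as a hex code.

CSS orange is rgb(255, 165, 0).
Lerp each channel 74% toward 128:
  R: 255 − 93.98 = 161.02 → 161
  G: 165 + 0.74×(128−165) = 165 − 27.38 = 137.62 → 138
  B: 0 + 0.74×(128−0) = 0 + 94.72 = 94.72 → 95
rgb(161, 138, 95) = #a18a5f.

#a18a5f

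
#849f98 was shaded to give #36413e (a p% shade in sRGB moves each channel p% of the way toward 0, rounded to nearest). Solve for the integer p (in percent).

59%

#849f98 is rgb(132, 159, 152); #36413e is rgb(54, 65, 62).
On the G channel (widest range): 65 ≈ 159 + (p/100)(0 − 159), so p ≈ 100×(65 − 159)/(0 − 159) = -9400/-159 = 59.12.
p = 59 reproduces all three channels after rounding.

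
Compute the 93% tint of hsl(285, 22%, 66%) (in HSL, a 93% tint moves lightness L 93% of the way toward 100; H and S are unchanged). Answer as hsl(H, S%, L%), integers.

hsl(285, 22%, 98%)

L moves 93% from 66 toward 100: 66 + 31.62 = 97.62 → 98.
H and S are unchanged.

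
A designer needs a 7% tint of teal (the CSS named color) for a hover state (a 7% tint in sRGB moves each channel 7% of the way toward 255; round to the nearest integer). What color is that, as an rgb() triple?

rgb(18, 137, 137)

CSS teal is rgb(0, 128, 128).
A 7% tint moves each channel 7% toward 255:
  R: 0 + 17.85 = 17.85 → 18
  G: 128 + 0.07×(255−128) = 128 + 8.89 = 136.89 → 137
  B: 128 + 0.07×(255−128) = 128 + 8.89 = 136.89 → 137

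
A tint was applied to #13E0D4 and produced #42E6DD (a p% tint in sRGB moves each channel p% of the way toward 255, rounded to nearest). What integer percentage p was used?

#13E0D4 is rgb(19, 224, 212); #42E6DD is rgb(66, 230, 221).
On the R channel (widest range): 66 ≈ 19 + (p/100)(255 − 19), so p ≈ 100×(66 − 19)/(255 − 19) = 4700/236 = 19.92.
p = 20 reproduces all three channels after rounding.

20%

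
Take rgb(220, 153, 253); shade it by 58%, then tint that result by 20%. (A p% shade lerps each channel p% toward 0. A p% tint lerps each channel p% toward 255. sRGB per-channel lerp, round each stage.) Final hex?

#7D6688

Lerp each channel 58% toward 0:
  R: 220 − 127.6 = 92.4 → 92
  G: 153 + 0.58×(0−153) = 153 − 88.74 = 64.26 → 64
  B: 253 − 146.74 = 106.26 → 106
After the shade: rgb(92, 64, 106) = #5C406A.
A 20% tint moves each channel 20% toward 255:
  R: 92 + 32.6 = 124.6 → 125
  G: 64 + 38.2 = 102.2 → 102
  B: 106 + 29.8 = 135.8 → 136
rgb(125, 102, 136) = #7D6688.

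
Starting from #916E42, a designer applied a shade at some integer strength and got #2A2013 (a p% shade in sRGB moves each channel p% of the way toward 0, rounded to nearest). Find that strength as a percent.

#916E42 is rgb(145, 110, 66); #2A2013 is rgb(42, 32, 19).
On the R channel (widest range): 42 ≈ 145 + (p/100)(0 − 145), so p ≈ 100×(42 − 145)/(0 − 145) = -10300/-145 = 71.03.
p = 71 reproduces all three channels after rounding.

71%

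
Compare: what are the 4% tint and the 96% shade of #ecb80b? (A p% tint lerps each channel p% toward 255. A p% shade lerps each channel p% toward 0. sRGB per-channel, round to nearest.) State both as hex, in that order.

#edbb15, #090700

#ecb80b is rgb(236, 184, 11).
4% tint:
  R: 236 + 0.76 = 236.76 → 237
  G: 184 + 0.04×(255−184) = 184 + 2.84 = 186.84 → 187
  B: 11 + 0.04×(255−11) = 11 + 9.76 = 20.76 → 21
  → #edbb15
96% shade:
  R: 236 − 226.56 = 9.44 → 9
  G: 184 − 176.64 = 7.36 → 7
  B: 11 + 0.96×(0−11) = 11 − 10.56 = 0.44 → 0
  → #090700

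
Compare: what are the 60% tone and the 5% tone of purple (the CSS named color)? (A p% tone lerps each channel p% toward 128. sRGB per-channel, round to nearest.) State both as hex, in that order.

CSS purple is rgb(128, 0, 128).
60% tone:
  R: 128 + 0 = 128 → 128
  G: 0 + 0.6×(128−0) = 0 + 76.8 = 76.8 → 77
  B: 128 + 0.6×(128−128) = 128 + 0 = 128 → 128
  → #804d80
5% tone:
  R: 128 + 0.05×(128−128) = 128 + 0 = 128 → 128
  G: 0 + 6.4 = 6.4 → 6
  B: 128 + 0.05×(128−128) = 128 + 0 = 128 → 128
  → #800680

#804d80, #800680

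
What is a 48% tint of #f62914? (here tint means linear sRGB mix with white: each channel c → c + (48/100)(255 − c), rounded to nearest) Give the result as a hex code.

#fa9085

#f62914 is rgb(246, 41, 20).
A 48% tint moves each channel 48% toward 255:
  R: 246 + 0.48×(255−246) = 246 + 4.32 = 250.32 → 250
  G: 41 + 0.48×(255−41) = 41 + 102.72 = 143.72 → 144
  B: 20 + 112.8 = 132.8 → 133
rgb(250, 144, 133) = #fa9085.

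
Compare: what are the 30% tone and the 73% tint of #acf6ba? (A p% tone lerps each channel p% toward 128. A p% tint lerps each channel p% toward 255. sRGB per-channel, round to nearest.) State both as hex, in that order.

#9fd3a9, #e9fdec

#acf6ba is rgb(172, 246, 186).
30% tone:
  R: 172 + 0.3×(128−172) = 172 − 13.2 = 158.8 → 159
  G: 246 − 35.4 = 210.6 → 211
  B: 186 + 0.3×(128−186) = 186 − 17.4 = 168.6 → 169
  → #9fd3a9
73% tint:
  R: 172 + 0.73×(255−172) = 172 + 60.59 = 232.59 → 233
  G: 246 + 0.73×(255−246) = 246 + 6.57 = 252.57 → 253
  B: 186 + 0.73×(255−186) = 186 + 50.37 = 236.37 → 236
  → #e9fdec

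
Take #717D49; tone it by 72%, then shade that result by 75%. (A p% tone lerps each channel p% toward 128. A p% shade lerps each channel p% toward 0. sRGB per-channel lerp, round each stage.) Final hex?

#1F201C

#717D49 is rgb(113, 125, 73).
Lerp each channel 72% toward 128:
  R: 113 + 0.72×(128−113) = 113 + 10.8 = 123.8 → 124
  G: 125 + 2.16 = 127.16 → 127
  B: 73 + 39.6 = 112.6 → 113
After the tone: rgb(124, 127, 113) = #7C7F71.
Per channel, c → c + 0.75(0 − c):
  R: 124 + 0.75×(0−124) = 124 − 93 = 31 → 31
  G: 127 − 95.25 = 31.75 → 32
  B: 113 − 84.75 = 28.25 → 28
rgb(31, 32, 28) = #1F201C.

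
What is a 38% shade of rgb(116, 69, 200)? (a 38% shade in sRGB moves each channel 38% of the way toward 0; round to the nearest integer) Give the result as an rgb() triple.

Per channel, c → c + 0.38(0 − c):
  R: 116 − 44.08 = 71.92 → 72
  G: 69 + 0.38×(0−69) = 69 − 26.22 = 42.78 → 43
  B: 200 − 76 = 124 → 124

rgb(72, 43, 124)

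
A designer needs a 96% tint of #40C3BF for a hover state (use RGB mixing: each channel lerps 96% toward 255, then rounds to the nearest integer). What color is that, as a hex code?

#40C3BF is rgb(64, 195, 191).
Per channel, c → c + 0.96(255 − c):
  R: 64 + 0.96×(255−64) = 64 + 183.36 = 247.36 → 247
  G: 195 + 57.6 = 252.6 → 253
  B: 191 + 61.44 = 252.44 → 252
rgb(247, 253, 252) = #F7FDFC.

#F7FDFC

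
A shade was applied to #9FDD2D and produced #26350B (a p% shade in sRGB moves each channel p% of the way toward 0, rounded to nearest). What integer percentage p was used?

76%

#9FDD2D is rgb(159, 221, 45); #26350B is rgb(38, 53, 11).
On the G channel (widest range): 53 ≈ 221 + (p/100)(0 − 221), so p ≈ 100×(53 − 221)/(0 − 221) = -16800/-221 = 76.02.
p = 76 reproduces all three channels after rounding.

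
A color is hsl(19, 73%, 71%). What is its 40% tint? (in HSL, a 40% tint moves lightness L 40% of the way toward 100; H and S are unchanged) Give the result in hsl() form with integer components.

hsl(19, 73%, 83%)

L moves 40% from 71 toward 100: 71 + 11.6 = 82.6 → 83.
H and S are unchanged.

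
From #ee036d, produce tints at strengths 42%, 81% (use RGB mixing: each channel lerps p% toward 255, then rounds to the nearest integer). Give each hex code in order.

#f56daa, #fccfe3

#ee036d is rgb(238, 3, 109).
42%: (238 + 7.14 = 245.14→245, 3 + 105.84 = 108.84→109, 109 + 61.32 = 170.32→170) → #f56daa
81%: (238 + 13.77 = 251.77→252, 3 + 204.12 = 207.12→207, 109 + 118.26 = 227.26→227) → #fccfe3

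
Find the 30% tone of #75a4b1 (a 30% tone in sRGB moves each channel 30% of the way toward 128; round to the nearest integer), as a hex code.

#7899a2

#75a4b1 is rgb(117, 164, 177).
Lerp each channel 30% toward 128:
  R: 117 + 0.3×(128−117) = 117 + 3.3 = 120.3 → 120
  G: 164 + 0.3×(128−164) = 164 − 10.8 = 153.2 → 153
  B: 177 + 0.3×(128−177) = 177 − 14.7 = 162.3 → 162
rgb(120, 153, 162) = #7899a2.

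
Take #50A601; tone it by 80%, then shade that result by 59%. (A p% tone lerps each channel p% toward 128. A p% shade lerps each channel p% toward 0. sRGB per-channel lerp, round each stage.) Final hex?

#30382A

#50A601 is rgb(80, 166, 1).
Per channel, c → c + 0.8(128 − c):
  R: 80 + 38.4 = 118.4 → 118
  G: 166 + 0.8×(128−166) = 166 − 30.4 = 135.6 → 136
  B: 1 + 101.6 = 102.6 → 103
After the tone: rgb(118, 136, 103) = #768867.
Per channel, c → c + 0.59(0 − c):
  R: 118 − 69.62 = 48.38 → 48
  G: 136 − 80.24 = 55.76 → 56
  B: 103 + 0.59×(0−103) = 103 − 60.77 = 42.23 → 42
rgb(48, 56, 42) = #30382A.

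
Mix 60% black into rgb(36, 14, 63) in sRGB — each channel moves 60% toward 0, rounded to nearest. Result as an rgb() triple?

A 60% shade moves each channel 60% toward 0:
  R: 36 − 21.6 = 14.4 → 14
  G: 14 − 8.4 = 5.6 → 6
  B: 63 + 0.6×(0−63) = 63 − 37.8 = 25.2 → 25

rgb(14, 6, 25)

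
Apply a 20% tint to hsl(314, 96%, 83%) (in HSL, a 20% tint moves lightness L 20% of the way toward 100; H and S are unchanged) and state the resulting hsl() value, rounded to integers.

L moves 20% from 83 toward 100: 83 + 3.4 = 86.4 → 86.
H and S are unchanged.

hsl(314, 96%, 86%)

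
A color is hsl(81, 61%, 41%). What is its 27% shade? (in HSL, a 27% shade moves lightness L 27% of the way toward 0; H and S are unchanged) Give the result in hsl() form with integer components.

hsl(81, 61%, 30%)

L moves 27% from 41 toward 0: 41 − 11.07 = 29.93 → 30.
H and S are unchanged.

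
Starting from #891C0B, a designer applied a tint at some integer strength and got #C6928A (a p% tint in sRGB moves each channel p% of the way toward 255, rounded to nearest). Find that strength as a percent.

#891C0B is rgb(137, 28, 11); #C6928A is rgb(198, 146, 138).
On the B channel (widest range): 138 ≈ 11 + (p/100)(255 − 11), so p ≈ 100×(138 − 11)/(255 − 11) = 12700/244 = 52.05.
p = 52 reproduces all three channels after rounding.

52%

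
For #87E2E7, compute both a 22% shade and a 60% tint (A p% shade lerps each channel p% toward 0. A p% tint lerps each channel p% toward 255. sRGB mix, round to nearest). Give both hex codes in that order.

#87E2E7 is rgb(135, 226, 231).
22% shade:
  R: 135 − 29.7 = 105.3 → 105
  G: 226 − 49.72 = 176.28 → 176
  B: 231 + 0.22×(0−231) = 231 − 50.82 = 180.18 → 180
  → #69B0B4
60% tint:
  R: 135 + 0.6×(255−135) = 135 + 72 = 207 → 207
  G: 226 + 17.4 = 243.4 → 243
  B: 231 + 14.4 = 245.4 → 245
  → #CFF3F5

#69B0B4, #CFF3F5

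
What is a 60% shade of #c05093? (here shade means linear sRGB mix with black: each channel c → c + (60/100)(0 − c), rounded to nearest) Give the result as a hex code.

#4d203b

#c05093 is rgb(192, 80, 147).
A 60% shade moves each channel 60% toward 0:
  R: 192 + 0.6×(0−192) = 192 − 115.2 = 76.8 → 77
  G: 80 + 0.6×(0−80) = 80 − 48 = 32 → 32
  B: 147 + 0.6×(0−147) = 147 − 88.2 = 58.8 → 59
rgb(77, 32, 59) = #4d203b.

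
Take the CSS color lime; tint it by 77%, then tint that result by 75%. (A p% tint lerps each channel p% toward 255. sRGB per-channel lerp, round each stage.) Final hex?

#F0FFF0

CSS lime is rgb(0, 255, 0).
Per channel, c → c + 0.77(255 − c):
  R: 0 + 196.35 = 196.35 → 196
  G: 255 + 0.77×(255−255) = 255 + 0 = 255 → 255
  B: 0 + 196.35 = 196.35 → 196
After the tint: rgb(196, 255, 196) = #C4FFC4.
Lerp each channel 75% toward 255:
  R: 196 + 44.25 = 240.25 → 240
  G: 255 + 0 = 255 → 255
  B: 196 + 0.75×(255−196) = 196 + 44.25 = 240.25 → 240
rgb(240, 255, 240) = #F0FFF0.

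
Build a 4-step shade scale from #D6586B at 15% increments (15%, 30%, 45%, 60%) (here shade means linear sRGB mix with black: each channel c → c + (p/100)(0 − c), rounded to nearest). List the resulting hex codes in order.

#B64B5B, #963E4B, #76303B, #56232B

#D6586B is rgb(214, 88, 107).
15%: (214 − 32.1 = 181.9→182, 88 − 13.2 = 74.8→75, 107 − 16.05 = 90.95→91) → #B64B5B
30%: (214 − 64.2 = 149.8→150, 88 − 26.4 = 61.6→62, 107 − 32.1 = 74.9→75) → #963E4B
45%: (214 − 96.3 = 117.7→118, 88 − 39.6 = 48.4→48, 107 − 48.15 = 58.85→59) → #76303B
60%: (214 − 128.4 = 85.6→86, 88 − 52.8 = 35.2→35, 107 − 64.2 = 42.8→43) → #56232B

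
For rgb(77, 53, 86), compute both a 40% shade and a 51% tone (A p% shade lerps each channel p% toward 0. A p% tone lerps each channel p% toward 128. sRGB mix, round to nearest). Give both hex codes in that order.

#2E2034, #675B6B

40% shade:
  R: 77 + 0.4×(0−77) = 77 − 30.8 = 46.2 → 46
  G: 53 + 0.4×(0−53) = 53 − 21.2 = 31.8 → 32
  B: 86 + 0.4×(0−86) = 86 − 34.4 = 51.6 → 52
  → #2E2034
51% tone:
  R: 77 + 0.51×(128−77) = 77 + 26.01 = 103.01 → 103
  G: 53 + 0.51×(128−53) = 53 + 38.25 = 91.25 → 91
  B: 86 + 0.51×(128−86) = 86 + 21.42 = 107.42 → 107
  → #675B6B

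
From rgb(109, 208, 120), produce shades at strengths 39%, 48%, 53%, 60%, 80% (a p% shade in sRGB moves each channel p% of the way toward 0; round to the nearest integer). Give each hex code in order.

#427F49, #396C3E, #336238, #2C5330, #162A18

39%: (109 − 42.51 = 66.49→66, 208 − 81.12 = 126.88→127, 120 − 46.8 = 73.2→73) → #427F49
48%: (109 − 52.32 = 56.68→57, 208 − 99.84 = 108.16→108, 120 − 57.6 = 62.4→62) → #396C3E
53%: (109 − 57.77 = 51.23→51, 208 − 110.24 = 97.76→98, 120 − 63.6 = 56.4→56) → #336238
60%: (109 − 65.4 = 43.6→44, 208 − 124.8 = 83.2→83, 120 − 72 = 48→48) → #2C5330
80%: (109 − 87.2 = 21.8→22, 208 − 166.4 = 41.6→42, 120 − 96 = 24→24) → #162A18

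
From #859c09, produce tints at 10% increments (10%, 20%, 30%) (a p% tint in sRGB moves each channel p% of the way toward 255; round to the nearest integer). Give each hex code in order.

#859c09 is rgb(133, 156, 9).
10%: (133 + 12.2 = 145.2→145, 156 + 9.9 = 165.9→166, 9 + 24.6 = 33.6→34) → #91a622
20%: (133 + 24.4 = 157.4→157, 156 + 19.8 = 175.8→176, 9 + 49.2 = 58.2→58) → #9db03a
30%: (133 + 36.6 = 169.6→170, 156 + 29.7 = 185.7→186, 9 + 73.8 = 82.8→83) → #aaba53

#91a622, #9db03a, #aaba53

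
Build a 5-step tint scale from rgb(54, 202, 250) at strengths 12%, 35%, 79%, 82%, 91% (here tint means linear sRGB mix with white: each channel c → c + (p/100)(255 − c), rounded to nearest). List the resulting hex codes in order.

#4ed0fb, #7cddfc, #d5f4fe, #dbf5fe, #edfaff

12%: (54 + 24.12 = 78.12→78, 202 + 6.36 = 208.36→208, 250 + 0.6 = 250.6→251) → #4ed0fb
35%: (54 + 70.35 = 124.35→124, 202 + 18.55 = 220.55→221, 250 + 1.75 = 251.75→252) → #7cddfc
79%: (54 + 158.79 = 212.79→213, 202 + 41.87 = 243.87→244, 250 + 3.95 = 253.95→254) → #d5f4fe
82%: (54 + 164.82 = 218.82→219, 202 + 43.46 = 245.46→245, 250 + 4.1 = 254.1→254) → #dbf5fe
91%: (54 + 182.91 = 236.91→237, 202 + 48.23 = 250.23→250, 250 + 4.55 = 254.55→255) → #edfaff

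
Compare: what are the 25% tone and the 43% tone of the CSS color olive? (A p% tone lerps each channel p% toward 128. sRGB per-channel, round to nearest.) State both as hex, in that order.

CSS olive is rgb(128, 128, 0).
25% tone:
  R: 128 + 0.25×(128−128) = 128 + 0 = 128 → 128
  G: 128 + 0.25×(128−128) = 128 + 0 = 128 → 128
  B: 0 + 32 = 32 → 32
  → #808020
43% tone:
  R: 128 + 0.43×(128−128) = 128 + 0 = 128 → 128
  G: 128 + 0.43×(128−128) = 128 + 0 = 128 → 128
  B: 0 + 0.43×(128−0) = 0 + 55.04 = 55.04 → 55
  → #808037

#808020, #808037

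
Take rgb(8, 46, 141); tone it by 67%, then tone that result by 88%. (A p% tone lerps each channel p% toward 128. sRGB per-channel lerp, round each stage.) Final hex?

Per channel, c → c + 0.67(128 − c):
  R: 8 + 0.67×(128−8) = 8 + 80.4 = 88.4 → 88
  G: 46 + 54.94 = 100.94 → 101
  B: 141 + 0.67×(128−141) = 141 − 8.71 = 132.29 → 132
After the tone: rgb(88, 101, 132) = #586584.
An 88% tone moves each channel 88% toward 128:
  R: 88 + 0.88×(128−88) = 88 + 35.2 = 123.2 → 123
  G: 101 + 0.88×(128−101) = 101 + 23.76 = 124.76 → 125
  B: 132 + 0.88×(128−132) = 132 − 3.52 = 128.48 → 128
rgb(123, 125, 128) = #7b7d80.

#7b7d80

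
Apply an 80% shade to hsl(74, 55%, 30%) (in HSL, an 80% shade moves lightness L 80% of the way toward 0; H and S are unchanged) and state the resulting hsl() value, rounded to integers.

L moves 80% from 30 toward 0: 30 − 24 = 6 → 6.
H and S are unchanged.

hsl(74, 55%, 6%)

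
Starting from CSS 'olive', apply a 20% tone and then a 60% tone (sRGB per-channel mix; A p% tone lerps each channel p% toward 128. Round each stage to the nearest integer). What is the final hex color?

CSS olive is rgb(128, 128, 0).
Per channel, c → c + 0.2(128 − c):
  R: 128 + 0 = 128 → 128
  G: 128 + 0.2×(128−128) = 128 + 0 = 128 → 128
  B: 0 + 25.6 = 25.6 → 26
After the tone: rgb(128, 128, 26) = #80801A.
Lerp each channel 60% toward 128:
  R: 128 + 0 = 128 → 128
  G: 128 + 0 = 128 → 128
  B: 26 + 61.2 = 87.2 → 87
rgb(128, 128, 87) = #808057.

#808057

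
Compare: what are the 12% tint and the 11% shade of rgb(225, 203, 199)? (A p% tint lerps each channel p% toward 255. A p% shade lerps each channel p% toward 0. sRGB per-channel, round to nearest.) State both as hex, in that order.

#E5D1CE, #C8B5B1

12% tint:
  R: 225 + 0.12×(255−225) = 225 + 3.6 = 228.6 → 229
  G: 203 + 0.12×(255−203) = 203 + 6.24 = 209.24 → 209
  B: 199 + 0.12×(255−199) = 199 + 6.72 = 205.72 → 206
  → #E5D1CE
11% shade:
  R: 225 − 24.75 = 200.25 → 200
  G: 203 + 0.11×(0−203) = 203 − 22.33 = 180.67 → 181
  B: 199 + 0.11×(0−199) = 199 − 21.89 = 177.11 → 177
  → #C8B5B1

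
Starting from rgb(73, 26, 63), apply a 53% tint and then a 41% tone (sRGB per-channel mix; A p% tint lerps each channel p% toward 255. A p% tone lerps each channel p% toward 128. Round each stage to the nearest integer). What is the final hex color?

#988b96

A 53% tint moves each channel 53% toward 255:
  R: 73 + 0.53×(255−73) = 73 + 96.46 = 169.46 → 169
  G: 26 + 0.53×(255−26) = 26 + 121.37 = 147.37 → 147
  B: 63 + 101.76 = 164.76 → 165
After the tint: rgb(169, 147, 165) = #a993a5.
Per channel, c → c + 0.41(128 − c):
  R: 169 + 0.41×(128−169) = 169 − 16.81 = 152.19 → 152
  G: 147 − 7.79 = 139.21 → 139
  B: 165 + 0.41×(128−165) = 165 − 15.17 = 149.83 → 150
rgb(152, 139, 150) = #988b96.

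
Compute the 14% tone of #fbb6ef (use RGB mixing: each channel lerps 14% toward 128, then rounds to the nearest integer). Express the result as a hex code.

#eaaedf

#fbb6ef is rgb(251, 182, 239).
Lerp each channel 14% toward 128:
  R: 251 − 17.22 = 233.78 → 234
  G: 182 − 7.56 = 174.44 → 174
  B: 239 − 15.54 = 223.46 → 223
rgb(234, 174, 223) = #eaaedf.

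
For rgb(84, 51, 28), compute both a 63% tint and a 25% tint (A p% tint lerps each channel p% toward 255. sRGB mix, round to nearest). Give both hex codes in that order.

63% tint:
  R: 84 + 107.73 = 191.73 → 192
  G: 51 + 128.52 = 179.52 → 180
  B: 28 + 0.63×(255−28) = 28 + 143.01 = 171.01 → 171
  → #c0b4ab
25% tint:
  R: 84 + 0.25×(255−84) = 84 + 42.75 = 126.75 → 127
  G: 51 + 0.25×(255−51) = 51 + 51 = 102 → 102
  B: 28 + 56.75 = 84.75 → 85
  → #7f6655

#c0b4ab, #7f6655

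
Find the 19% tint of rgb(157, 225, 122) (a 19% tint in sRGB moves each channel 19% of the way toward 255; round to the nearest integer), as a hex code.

A 19% tint moves each channel 19% toward 255:
  R: 157 + 0.19×(255−157) = 157 + 18.62 = 175.62 → 176
  G: 225 + 5.7 = 230.7 → 231
  B: 122 + 25.27 = 147.27 → 147
rgb(176, 231, 147) = #B0E793.

#B0E793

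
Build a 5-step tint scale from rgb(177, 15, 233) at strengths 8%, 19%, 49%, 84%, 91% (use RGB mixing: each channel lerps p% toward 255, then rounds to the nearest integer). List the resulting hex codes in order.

8%: (177 + 6.24 = 183.24→183, 15 + 19.2 = 34.2→34, 233 + 1.76 = 234.76→235) → #B722EB
19%: (177 + 14.82 = 191.82→192, 15 + 45.6 = 60.6→61, 233 + 4.18 = 237.18→237) → #C03DED
49%: (177 + 38.22 = 215.22→215, 15 + 117.6 = 132.6→133, 233 + 10.78 = 243.78→244) → #D785F4
84%: (177 + 65.52 = 242.52→243, 15 + 201.6 = 216.6→217, 233 + 18.48 = 251.48→251) → #F3D9FB
91%: (177 + 70.98 = 247.98→248, 15 + 218.4 = 233.4→233, 233 + 20.02 = 253.02→253) → #F8E9FD

#B722EB, #C03DED, #D785F4, #F3D9FB, #F8E9FD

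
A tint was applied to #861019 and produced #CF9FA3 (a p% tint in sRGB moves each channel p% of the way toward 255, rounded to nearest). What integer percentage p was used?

#861019 is rgb(134, 16, 25); #CF9FA3 is rgb(207, 159, 163).
On the G channel (widest range): 159 ≈ 16 + (p/100)(255 − 16), so p ≈ 100×(159 − 16)/(255 − 16) = 14300/239 = 59.83.
p = 60 reproduces all three channels after rounding.

60%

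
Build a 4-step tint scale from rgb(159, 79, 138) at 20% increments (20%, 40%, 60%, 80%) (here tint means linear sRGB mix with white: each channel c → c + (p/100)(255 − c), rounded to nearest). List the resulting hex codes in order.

#B272A1, #C595B9, #D9B9D0, #ECDCE8

20%: (159 + 19.2 = 178.2→178, 79 + 35.2 = 114.2→114, 138 + 23.4 = 161.4→161) → #B272A1
40%: (159 + 38.4 = 197.4→197, 79 + 70.4 = 149.4→149, 138 + 46.8 = 184.8→185) → #C595B9
60%: (159 + 57.6 = 216.6→217, 79 + 105.6 = 184.6→185, 138 + 70.2 = 208.2→208) → #D9B9D0
80%: (159 + 76.8 = 235.8→236, 79 + 140.8 = 219.8→220, 138 + 93.6 = 231.6→232) → #ECDCE8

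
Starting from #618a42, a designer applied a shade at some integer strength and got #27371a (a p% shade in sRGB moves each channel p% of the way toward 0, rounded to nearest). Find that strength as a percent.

#618a42 is rgb(97, 138, 66); #27371a is rgb(39, 55, 26).
On the G channel (widest range): 55 ≈ 138 + (p/100)(0 − 138), so p ≈ 100×(55 − 138)/(0 − 138) = -8300/-138 = 60.14.
p = 60 reproduces all three channels after rounding.

60%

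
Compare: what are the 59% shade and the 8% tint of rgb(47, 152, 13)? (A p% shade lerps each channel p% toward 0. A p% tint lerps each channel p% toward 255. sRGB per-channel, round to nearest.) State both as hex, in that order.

#133E05, #40A020

59% shade:
  R: 47 − 27.73 = 19.27 → 19
  G: 152 + 0.59×(0−152) = 152 − 89.68 = 62.32 → 62
  B: 13 − 7.67 = 5.33 → 5
  → #133E05
8% tint:
  R: 47 + 0.08×(255−47) = 47 + 16.64 = 63.64 → 64
  G: 152 + 0.08×(255−152) = 152 + 8.24 = 160.24 → 160
  B: 13 + 0.08×(255−13) = 13 + 19.36 = 32.36 → 32
  → #40A020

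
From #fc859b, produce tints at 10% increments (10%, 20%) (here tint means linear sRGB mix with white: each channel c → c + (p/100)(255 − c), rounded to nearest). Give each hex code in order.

#fc91a5, #fd9daf

#fc859b is rgb(252, 133, 155).
10%: (252→252, 133 + 12.2 = 145.2→145, 155 + 10 = 165→165) → #fc91a5
20%: (252 + 0.6 = 252.6→253, 133 + 24.4 = 157.4→157, 155 + 20 = 175→175) → #fd9daf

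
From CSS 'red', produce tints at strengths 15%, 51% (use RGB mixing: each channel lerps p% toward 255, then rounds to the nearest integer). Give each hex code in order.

#FF2626, #FF8282

CSS red is rgb(255, 0, 0).
15%: (255→255, 0 + 38.25 = 38.25→38, 0 + 38.25 = 38.25→38) → #FF2626
51%: (255→255, 0 + 130.05 = 130.05→130, 0 + 130.05 = 130.05→130) → #FF8282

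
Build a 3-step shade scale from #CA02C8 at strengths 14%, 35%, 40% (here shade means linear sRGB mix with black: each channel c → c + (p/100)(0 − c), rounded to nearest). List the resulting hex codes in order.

#AE02AC, #830182, #790178

#CA02C8 is rgb(202, 2, 200).
14%: (202 − 28.28 = 173.72→174, 2→2, 200 − 28 = 172→172) → #AE02AC
35%: (202 − 70.7 = 131.3→131, 2 − 0.7 = 1.3→1, 200 − 70 = 130→130) → #830182
40%: (202 − 80.8 = 121.2→121, 2 − 0.8 = 1.2→1, 200 − 80 = 120→120) → #790178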